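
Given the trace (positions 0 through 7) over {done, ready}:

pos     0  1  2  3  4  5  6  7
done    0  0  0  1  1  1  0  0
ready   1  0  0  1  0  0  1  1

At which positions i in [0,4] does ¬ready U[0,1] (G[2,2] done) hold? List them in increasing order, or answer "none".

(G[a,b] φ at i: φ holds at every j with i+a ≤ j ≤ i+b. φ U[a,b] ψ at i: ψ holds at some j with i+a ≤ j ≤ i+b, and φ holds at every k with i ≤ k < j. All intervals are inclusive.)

1, 2, 3

Evaluate at each i in [0,4]:
  i=0: ✗ (lhs fails at k=0 before rhs at j=1)
  i=1: ✓ (rhs at j=1)
  i=2: ✓ (rhs at j=2)
  i=3: ✓ (rhs at j=3)
  i=4: ✗ (no rhs in [4,5])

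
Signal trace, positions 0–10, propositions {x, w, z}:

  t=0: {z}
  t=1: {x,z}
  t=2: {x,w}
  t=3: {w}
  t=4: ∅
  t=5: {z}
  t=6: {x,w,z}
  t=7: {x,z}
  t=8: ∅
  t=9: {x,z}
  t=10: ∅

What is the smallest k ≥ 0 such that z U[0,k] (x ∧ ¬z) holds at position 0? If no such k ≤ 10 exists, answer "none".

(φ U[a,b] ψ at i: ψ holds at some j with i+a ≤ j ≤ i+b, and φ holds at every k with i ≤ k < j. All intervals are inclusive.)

Need earliest j ≥ 0 with (x ∧ ¬z), and z at every k in [0,j-1].
  j=0: rhs fails.
  j=1: rhs fails.
  j=2: rhs holds; lhs holds on [0,1]. k = 2.

2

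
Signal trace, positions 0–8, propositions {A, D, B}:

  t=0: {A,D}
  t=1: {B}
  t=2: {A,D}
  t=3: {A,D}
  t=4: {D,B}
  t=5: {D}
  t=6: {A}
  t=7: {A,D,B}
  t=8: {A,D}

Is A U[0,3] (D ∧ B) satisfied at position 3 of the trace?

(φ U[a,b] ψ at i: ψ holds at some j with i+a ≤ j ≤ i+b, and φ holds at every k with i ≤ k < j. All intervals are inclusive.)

Need some j in [3,6] with (D ∧ B), and A at every k in [3,j-1].
  j=3: (D ∧ B) false.
  j=4: (D ∧ B) holds; A holds at every k in [3,3] → satisfied.

Yes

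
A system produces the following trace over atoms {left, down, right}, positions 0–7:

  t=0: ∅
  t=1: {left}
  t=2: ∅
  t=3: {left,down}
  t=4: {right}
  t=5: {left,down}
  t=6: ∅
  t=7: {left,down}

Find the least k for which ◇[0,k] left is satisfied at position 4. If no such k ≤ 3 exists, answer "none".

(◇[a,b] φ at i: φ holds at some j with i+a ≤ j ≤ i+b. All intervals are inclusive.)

1

Scan j = 4,5,… for left:
  j=4: fails
  j=5: holds
First hit at j=5, so smallest k = 5-4 = 1.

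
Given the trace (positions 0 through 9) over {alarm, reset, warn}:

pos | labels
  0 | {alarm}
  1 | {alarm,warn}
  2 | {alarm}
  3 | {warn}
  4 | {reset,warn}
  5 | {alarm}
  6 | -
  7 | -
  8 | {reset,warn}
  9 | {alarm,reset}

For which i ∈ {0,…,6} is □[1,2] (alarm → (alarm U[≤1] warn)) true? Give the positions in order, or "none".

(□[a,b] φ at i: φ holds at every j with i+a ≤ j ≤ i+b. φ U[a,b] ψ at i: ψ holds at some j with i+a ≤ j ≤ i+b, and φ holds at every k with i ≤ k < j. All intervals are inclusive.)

Evaluate at each i in [0,6]:
  i=0: ✓ (all of [1,2])
  i=1: ✓ (all of [2,3])
  i=2: ✓ (all of [3,4])
  i=3: ✗ (fails at j=5)
  i=4: ✗ (fails at j=5)
  i=5: ✓ (all of [6,7])
  i=6: ✓ (all of [7,8])

0, 1, 2, 5, 6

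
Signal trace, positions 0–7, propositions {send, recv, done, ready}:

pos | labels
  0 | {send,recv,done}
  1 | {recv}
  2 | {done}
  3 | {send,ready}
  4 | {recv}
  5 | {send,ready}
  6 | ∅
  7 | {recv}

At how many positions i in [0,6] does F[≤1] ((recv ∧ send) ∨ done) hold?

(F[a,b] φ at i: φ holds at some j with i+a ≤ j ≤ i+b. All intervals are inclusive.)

3

Evaluate at each i in [0,6]:
  i=0: ✓ (witness j=0)
  i=1: ✓ (witness j=2)
  i=2: ✓ (witness j=2)
  i=3: ✗ (none in [3,4])
  i=4: ✗ (none in [4,5])
  i=5: ✗ (none in [5,6])
  i=6: ✗ (none in [6,7])
Positions where it holds: {0, 1, 2} → 3.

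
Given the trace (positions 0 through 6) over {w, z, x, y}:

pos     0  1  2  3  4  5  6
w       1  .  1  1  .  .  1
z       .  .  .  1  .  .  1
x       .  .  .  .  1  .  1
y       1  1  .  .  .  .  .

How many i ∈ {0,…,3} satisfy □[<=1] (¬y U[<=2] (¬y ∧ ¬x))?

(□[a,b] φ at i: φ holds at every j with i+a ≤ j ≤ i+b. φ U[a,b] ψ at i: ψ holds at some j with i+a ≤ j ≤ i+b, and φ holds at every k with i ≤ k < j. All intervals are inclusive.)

Evaluate at each i in [0,3]:
  i=0: ✗ (fails at j=0)
  i=1: ✗ (fails at j=1)
  i=2: ✓ (all of [2,3])
  i=3: ✓ (all of [3,4])
Positions where it holds: {2, 3} → 2.

2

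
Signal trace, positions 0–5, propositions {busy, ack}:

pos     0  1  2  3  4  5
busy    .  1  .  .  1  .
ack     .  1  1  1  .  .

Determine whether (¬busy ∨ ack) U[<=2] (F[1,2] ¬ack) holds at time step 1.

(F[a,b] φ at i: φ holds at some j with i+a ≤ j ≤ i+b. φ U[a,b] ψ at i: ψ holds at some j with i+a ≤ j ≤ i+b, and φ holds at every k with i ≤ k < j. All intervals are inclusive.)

Need some j in [1,3] with F[1,2] ¬ack, and (¬busy ∨ ack) at every k in [1,j-1].
  j=1: F[1,2] ¬ack — fails (none in [2,3]).
  j=2: F[1,2] ¬ack holds; (¬busy ∨ ack) holds at every k in [1,1] → satisfied.

Holds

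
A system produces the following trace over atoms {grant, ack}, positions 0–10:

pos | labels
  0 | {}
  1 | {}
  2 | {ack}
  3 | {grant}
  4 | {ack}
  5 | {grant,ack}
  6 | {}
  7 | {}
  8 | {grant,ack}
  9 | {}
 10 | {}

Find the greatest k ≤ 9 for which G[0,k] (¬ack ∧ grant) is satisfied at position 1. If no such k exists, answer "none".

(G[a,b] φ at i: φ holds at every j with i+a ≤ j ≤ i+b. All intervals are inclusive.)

none

(¬ack ∧ grant) must hold from j=1 onward; find where it first fails.
  j=1: fails → no k works.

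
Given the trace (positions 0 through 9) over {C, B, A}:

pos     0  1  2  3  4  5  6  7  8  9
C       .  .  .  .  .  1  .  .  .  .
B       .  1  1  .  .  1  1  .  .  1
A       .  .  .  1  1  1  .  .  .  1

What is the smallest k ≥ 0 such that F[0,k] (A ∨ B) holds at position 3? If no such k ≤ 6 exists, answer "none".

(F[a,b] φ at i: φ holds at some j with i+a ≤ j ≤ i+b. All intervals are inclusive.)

0

Scan j = 3,4,… for (A ∨ B):
  j=3: holds
First hit at j=3, so smallest k = 3-3 = 0.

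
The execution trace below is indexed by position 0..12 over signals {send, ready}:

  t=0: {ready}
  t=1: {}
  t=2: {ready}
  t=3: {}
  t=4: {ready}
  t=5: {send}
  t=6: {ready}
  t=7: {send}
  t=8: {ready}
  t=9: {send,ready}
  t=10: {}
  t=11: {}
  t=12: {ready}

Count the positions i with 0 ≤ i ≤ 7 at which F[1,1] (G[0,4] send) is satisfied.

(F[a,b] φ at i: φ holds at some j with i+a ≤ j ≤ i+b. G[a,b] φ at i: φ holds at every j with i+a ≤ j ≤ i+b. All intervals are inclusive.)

Evaluate at each i in [0,7]:
  i=0: ✗ (none in [1,1])
  i=1: ✗ (none in [2,2])
  i=2: ✗ (none in [3,3])
  i=3: ✗ (none in [4,4])
  i=4: ✗ (none in [5,5])
  i=5: ✗ (none in [6,6])
  i=6: ✗ (none in [7,7])
  i=7: ✗ (none in [8,8])
Positions where it holds: {} → 0.

0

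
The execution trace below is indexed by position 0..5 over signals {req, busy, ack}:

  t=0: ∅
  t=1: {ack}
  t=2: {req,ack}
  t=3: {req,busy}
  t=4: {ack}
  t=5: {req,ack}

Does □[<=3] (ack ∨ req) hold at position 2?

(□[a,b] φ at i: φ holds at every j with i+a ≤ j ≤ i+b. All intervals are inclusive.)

Yes

Check (ack ∨ req) at every j in [2,5]:
  j=2: true
  j=3: true
  j=4: true
  j=5: true
All positions satisfy it → formula holds.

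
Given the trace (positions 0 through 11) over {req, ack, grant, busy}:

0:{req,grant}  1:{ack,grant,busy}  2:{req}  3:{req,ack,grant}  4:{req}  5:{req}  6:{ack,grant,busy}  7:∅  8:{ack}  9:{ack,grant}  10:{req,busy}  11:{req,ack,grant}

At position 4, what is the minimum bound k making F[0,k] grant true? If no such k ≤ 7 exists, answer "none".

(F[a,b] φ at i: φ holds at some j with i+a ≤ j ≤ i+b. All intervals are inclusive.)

2

Scan j = 4,5,… for grant:
  j=4: fails
  j=5: fails
  j=6: holds
First hit at j=6, so smallest k = 6-4 = 2.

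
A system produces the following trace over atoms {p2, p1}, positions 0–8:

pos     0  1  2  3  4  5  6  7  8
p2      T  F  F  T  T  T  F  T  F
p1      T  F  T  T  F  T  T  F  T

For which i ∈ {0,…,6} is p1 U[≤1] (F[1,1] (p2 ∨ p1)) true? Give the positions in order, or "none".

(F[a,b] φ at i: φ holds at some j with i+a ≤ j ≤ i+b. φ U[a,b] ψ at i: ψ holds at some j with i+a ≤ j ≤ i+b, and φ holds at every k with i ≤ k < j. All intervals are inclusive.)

0, 1, 2, 3, 4, 5, 6

Evaluate at each i in [0,6]:
  i=0: ✓ (rhs at j=1; lhs holds on [0,0])
  i=1: ✓ (rhs at j=1)
  i=2: ✓ (rhs at j=2)
  i=3: ✓ (rhs at j=3)
  i=4: ✓ (rhs at j=4)
  i=5: ✓ (rhs at j=5)
  i=6: ✓ (rhs at j=6)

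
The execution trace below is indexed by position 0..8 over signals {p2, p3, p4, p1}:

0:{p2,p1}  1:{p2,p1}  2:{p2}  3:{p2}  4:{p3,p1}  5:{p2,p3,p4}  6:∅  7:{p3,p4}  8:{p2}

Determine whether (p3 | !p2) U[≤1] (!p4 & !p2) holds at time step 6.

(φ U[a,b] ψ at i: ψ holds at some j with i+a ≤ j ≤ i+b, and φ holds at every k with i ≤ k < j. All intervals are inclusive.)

Need some j in [6,7] with (!p4 & !p2), and (p3 | !p2) at every k in [6,j-1].
  j=6: (!p4 & !p2) holds; no prefix to check → satisfied.

True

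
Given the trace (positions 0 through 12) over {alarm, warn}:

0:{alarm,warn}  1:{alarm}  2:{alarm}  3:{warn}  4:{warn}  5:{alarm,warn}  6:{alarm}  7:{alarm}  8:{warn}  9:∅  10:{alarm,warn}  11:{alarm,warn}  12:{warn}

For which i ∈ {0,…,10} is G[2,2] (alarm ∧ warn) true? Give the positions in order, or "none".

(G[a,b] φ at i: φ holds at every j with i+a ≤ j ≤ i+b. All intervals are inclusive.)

Evaluate at each i in [0,10]:
  i=0: ✗ (fails at j=2)
  i=1: ✗ (fails at j=3)
  i=2: ✗ (fails at j=4)
  i=3: ✓ (all of [5,5])
  i=4: ✗ (fails at j=6)
  i=5: ✗ (fails at j=7)
  i=6: ✗ (fails at j=8)
  i=7: ✗ (fails at j=9)
  i=8: ✓ (all of [10,10])
  i=9: ✓ (all of [11,11])
  i=10: ✗ (fails at j=12)

3, 8, 9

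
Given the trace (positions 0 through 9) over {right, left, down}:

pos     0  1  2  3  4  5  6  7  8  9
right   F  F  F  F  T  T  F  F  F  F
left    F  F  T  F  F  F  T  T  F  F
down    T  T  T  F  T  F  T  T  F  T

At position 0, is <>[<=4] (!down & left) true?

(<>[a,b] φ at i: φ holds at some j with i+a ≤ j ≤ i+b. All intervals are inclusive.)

Check (!down & left) at each j in [0,4]:
  j=0: false
  j=1: false
  j=2: false
  j=3: false
  j=4: false
No position in the window satisfies it → formula fails.

False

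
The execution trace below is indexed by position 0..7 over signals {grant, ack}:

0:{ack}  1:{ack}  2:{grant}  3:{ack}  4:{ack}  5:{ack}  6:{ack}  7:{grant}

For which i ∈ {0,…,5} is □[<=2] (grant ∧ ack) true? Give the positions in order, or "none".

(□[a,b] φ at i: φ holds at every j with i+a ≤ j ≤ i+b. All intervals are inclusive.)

Evaluate at each i in [0,5]:
  i=0: ✗ (fails at j=0)
  i=1: ✗ (fails at j=1)
  i=2: ✗ (fails at j=2)
  i=3: ✗ (fails at j=3)
  i=4: ✗ (fails at j=4)
  i=5: ✗ (fails at j=5)

none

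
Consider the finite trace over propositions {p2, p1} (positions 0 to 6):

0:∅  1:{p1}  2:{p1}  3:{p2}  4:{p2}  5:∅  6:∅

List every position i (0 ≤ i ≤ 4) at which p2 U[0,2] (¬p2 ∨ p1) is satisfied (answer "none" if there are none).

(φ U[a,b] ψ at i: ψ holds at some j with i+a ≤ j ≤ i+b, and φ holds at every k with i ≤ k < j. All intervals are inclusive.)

Evaluate at each i in [0,4]:
  i=0: ✓ (rhs at j=0)
  i=1: ✓ (rhs at j=1)
  i=2: ✓ (rhs at j=2)
  i=3: ✓ (rhs at j=5; lhs holds on [3,4])
  i=4: ✓ (rhs at j=5; lhs holds on [4,4])

0, 1, 2, 3, 4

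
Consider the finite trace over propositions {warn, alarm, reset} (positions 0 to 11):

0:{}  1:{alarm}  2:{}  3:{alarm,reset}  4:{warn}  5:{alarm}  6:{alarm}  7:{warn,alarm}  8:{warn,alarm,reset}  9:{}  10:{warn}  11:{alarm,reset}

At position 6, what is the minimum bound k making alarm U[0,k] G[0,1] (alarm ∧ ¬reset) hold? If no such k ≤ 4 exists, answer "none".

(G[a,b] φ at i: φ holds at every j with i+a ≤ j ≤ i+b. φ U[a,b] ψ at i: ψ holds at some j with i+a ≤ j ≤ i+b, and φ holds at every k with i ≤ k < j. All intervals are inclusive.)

Need earliest j ≥ 6 with G[0,1] (alarm ∧ ¬reset), and alarm at every k in [6,j-1].
  j=6: rhs holds (empty prefix). k = 0.

0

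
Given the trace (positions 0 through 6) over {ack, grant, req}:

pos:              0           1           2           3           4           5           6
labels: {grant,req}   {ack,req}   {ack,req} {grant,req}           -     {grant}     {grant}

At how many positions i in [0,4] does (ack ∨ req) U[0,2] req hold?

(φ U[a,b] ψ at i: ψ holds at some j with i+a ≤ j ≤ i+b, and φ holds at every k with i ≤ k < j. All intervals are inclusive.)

4

Evaluate at each i in [0,4]:
  i=0: ✓ (rhs at j=0)
  i=1: ✓ (rhs at j=1)
  i=2: ✓ (rhs at j=2)
  i=3: ✓ (rhs at j=3)
  i=4: ✗ (no rhs in [4,6])
Positions where it holds: {0, 1, 2, 3} → 4.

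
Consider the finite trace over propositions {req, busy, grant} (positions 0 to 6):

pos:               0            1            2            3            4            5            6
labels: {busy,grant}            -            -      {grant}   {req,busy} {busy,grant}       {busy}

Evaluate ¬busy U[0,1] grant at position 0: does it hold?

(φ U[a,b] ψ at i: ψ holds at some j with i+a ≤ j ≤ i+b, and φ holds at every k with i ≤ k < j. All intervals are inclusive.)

Yes

Need some j in [0,1] with grant, and ¬busy at every k in [0,j-1].
  j=0: grant holds; no prefix to check → satisfied.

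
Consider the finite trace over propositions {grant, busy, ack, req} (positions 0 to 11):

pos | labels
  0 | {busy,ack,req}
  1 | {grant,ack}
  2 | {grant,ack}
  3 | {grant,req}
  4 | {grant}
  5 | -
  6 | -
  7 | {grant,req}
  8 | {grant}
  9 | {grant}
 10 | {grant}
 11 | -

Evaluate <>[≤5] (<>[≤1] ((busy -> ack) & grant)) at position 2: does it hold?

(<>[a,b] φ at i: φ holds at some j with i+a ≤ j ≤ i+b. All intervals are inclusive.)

Check <>[≤1] ((busy -> ack) & grant) at each j in [2,7]:
  j=2: holds (witness at 2)
  j=3: holds (witness at 3)
  j=4: holds (witness at 4)
  j=5: fails (none in [5,6])
  j=6: holds (witness at 7)
  j=7: holds (witness at 7)
Found at j=2 → formula holds.

True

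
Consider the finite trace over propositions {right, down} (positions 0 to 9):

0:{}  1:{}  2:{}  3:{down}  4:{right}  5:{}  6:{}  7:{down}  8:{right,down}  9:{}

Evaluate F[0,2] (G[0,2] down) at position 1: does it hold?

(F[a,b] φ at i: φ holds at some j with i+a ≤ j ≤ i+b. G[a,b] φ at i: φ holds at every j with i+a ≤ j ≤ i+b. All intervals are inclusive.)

Does not hold

Check G[0,2] down at each j in [1,3]:
  j=1: fails at 1
  j=2: fails at 2
  j=3: fails at 4
No position in the window satisfies it → formula fails.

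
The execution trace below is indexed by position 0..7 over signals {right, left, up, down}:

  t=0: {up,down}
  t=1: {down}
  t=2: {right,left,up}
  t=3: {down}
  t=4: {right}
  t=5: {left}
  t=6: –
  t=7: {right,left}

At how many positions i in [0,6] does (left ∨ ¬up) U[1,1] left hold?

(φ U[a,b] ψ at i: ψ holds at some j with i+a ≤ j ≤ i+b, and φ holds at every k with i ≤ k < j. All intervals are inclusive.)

3

Evaluate at each i in [0,6]:
  i=0: ✗ (no rhs in [1,1])
  i=1: ✓ (rhs at j=2; lhs holds on [1,1])
  i=2: ✗ (no rhs in [3,3])
  i=3: ✗ (no rhs in [4,4])
  i=4: ✓ (rhs at j=5; lhs holds on [4,4])
  i=5: ✗ (no rhs in [6,6])
  i=6: ✓ (rhs at j=7; lhs holds on [6,6])
Positions where it holds: {1, 4, 6} → 3.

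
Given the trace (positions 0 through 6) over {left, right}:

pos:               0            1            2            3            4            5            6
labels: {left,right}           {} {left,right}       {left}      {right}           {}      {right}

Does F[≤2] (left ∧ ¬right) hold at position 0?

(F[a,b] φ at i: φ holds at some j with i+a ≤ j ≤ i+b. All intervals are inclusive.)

False

Check (left ∧ ¬right) at each j in [0,2]:
  j=0: false
  j=1: false
  j=2: false
No position in the window satisfies it → formula fails.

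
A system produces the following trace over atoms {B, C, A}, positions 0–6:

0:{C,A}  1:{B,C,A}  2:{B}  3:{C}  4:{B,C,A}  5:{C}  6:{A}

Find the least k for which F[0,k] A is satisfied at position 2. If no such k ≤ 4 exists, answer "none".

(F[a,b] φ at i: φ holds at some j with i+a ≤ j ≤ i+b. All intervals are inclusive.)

2

Scan j = 2,3,… for A:
  j=2: fails
  j=3: fails
  j=4: holds
First hit at j=4, so smallest k = 4-2 = 2.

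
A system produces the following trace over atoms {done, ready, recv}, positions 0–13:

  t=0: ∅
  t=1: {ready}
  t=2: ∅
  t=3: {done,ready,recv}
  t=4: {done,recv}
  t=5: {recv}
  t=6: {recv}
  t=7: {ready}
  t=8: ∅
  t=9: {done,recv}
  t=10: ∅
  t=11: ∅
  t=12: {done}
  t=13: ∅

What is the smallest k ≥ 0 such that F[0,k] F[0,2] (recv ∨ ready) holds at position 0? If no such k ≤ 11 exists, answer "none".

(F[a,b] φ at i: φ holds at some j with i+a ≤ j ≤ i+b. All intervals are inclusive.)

Scan j = 0,1,… for F[0,2] (recv ∨ ready):
  j=0: holds
First hit at j=0, so smallest k = 0-0 = 0.

0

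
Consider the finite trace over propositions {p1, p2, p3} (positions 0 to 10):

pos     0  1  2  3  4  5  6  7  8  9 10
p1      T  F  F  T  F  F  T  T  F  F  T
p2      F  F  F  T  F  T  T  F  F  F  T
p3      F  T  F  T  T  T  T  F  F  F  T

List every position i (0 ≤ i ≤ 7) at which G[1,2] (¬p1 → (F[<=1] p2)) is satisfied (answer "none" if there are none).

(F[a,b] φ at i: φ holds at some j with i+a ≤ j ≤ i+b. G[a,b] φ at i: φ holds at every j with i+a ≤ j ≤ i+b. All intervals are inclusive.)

1, 2, 3, 4, 5

Evaluate at each i in [0,7]:
  i=0: ✗ (fails at j=1)
  i=1: ✓ (all of [2,3])
  i=2: ✓ (all of [3,4])
  i=3: ✓ (all of [4,5])
  i=4: ✓ (all of [5,6])
  i=5: ✓ (all of [6,7])
  i=6: ✗ (fails at j=8)
  i=7: ✗ (fails at j=8)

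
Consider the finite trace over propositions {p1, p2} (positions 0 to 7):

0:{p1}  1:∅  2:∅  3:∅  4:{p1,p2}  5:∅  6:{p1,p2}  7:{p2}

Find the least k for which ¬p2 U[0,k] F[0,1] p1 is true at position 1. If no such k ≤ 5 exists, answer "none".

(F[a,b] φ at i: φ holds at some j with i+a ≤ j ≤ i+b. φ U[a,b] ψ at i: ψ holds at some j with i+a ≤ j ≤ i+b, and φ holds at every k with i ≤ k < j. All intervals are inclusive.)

2

Need earliest j ≥ 1 with F[0,1] p1, and ¬p2 at every k in [1,j-1].
  j=1: rhs fails.
  j=2: rhs fails.
  j=3: rhs holds; lhs holds on [1,2]. k = 2.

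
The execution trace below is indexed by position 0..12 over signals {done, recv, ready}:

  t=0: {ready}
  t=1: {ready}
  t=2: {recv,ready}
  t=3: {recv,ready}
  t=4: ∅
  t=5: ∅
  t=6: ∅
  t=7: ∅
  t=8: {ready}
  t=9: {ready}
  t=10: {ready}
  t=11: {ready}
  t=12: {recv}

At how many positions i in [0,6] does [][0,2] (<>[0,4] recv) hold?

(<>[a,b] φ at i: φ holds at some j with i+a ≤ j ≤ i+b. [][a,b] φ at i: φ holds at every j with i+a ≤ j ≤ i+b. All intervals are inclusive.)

2

Evaluate at each i in [0,6]:
  i=0: ✓ (all of [0,2])
  i=1: ✓ (all of [1,3])
  i=2: ✗ (fails at j=4)
  i=3: ✗ (fails at j=4)
  i=4: ✗ (fails at j=4)
  i=5: ✗ (fails at j=5)
  i=6: ✗ (fails at j=6)
Positions where it holds: {0, 1} → 2.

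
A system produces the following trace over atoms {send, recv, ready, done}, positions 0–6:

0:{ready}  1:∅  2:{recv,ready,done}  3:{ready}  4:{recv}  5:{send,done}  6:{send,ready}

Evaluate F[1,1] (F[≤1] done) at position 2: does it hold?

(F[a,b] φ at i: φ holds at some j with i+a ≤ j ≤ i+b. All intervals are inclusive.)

Does not hold

Check F[≤1] done at each j in [3,3]:
  j=3: fails (none in [3,4])
No position in the window satisfies it → formula fails.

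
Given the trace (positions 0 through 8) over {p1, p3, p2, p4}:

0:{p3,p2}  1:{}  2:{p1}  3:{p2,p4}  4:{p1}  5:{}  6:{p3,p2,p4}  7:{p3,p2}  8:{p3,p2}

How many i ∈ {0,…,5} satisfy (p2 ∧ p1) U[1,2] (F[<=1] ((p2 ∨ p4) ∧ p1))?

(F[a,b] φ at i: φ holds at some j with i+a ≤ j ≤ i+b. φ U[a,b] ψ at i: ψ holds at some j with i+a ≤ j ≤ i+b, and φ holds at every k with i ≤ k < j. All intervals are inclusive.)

Evaluate at each i in [0,5]:
  i=0: ✗ (no rhs in [1,2])
  i=1: ✗ (no rhs in [2,3])
  i=2: ✗ (no rhs in [3,4])
  i=3: ✗ (no rhs in [4,5])
  i=4: ✗ (no rhs in [5,6])
  i=5: ✗ (no rhs in [6,7])
Positions where it holds: {} → 0.

0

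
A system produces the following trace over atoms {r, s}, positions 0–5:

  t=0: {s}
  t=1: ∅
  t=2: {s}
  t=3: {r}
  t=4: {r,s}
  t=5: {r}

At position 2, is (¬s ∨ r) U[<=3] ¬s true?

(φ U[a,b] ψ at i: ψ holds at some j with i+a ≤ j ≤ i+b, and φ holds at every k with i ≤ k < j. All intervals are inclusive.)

Need some j in [2,5] with ¬s, and (¬s ∨ r) at every k in [2,j-1].
  j=2: ¬s false.
  j=3: ¬s holds, but (¬s ∨ r) fails at k=2 → not this j.
  j=4: ¬s false.
  j=5: ¬s holds, but (¬s ∨ r) fails at k=2 → not this j.
No j in the window works → until fails.

Does not hold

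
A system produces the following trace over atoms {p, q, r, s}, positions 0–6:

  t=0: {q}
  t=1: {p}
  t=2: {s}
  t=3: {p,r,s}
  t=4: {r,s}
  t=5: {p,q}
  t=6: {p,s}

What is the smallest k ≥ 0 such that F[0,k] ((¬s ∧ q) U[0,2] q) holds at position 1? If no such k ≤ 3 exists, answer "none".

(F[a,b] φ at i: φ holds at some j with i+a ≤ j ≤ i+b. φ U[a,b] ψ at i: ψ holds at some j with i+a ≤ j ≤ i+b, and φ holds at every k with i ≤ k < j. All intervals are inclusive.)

none

Scan j = 1,2,… for ((¬s ∧ q) U[0,2] q):
  j=1: fails
  j=2: fails
  j=3: fails
  j=4: fails
No j in [1,4] satisfies it → none.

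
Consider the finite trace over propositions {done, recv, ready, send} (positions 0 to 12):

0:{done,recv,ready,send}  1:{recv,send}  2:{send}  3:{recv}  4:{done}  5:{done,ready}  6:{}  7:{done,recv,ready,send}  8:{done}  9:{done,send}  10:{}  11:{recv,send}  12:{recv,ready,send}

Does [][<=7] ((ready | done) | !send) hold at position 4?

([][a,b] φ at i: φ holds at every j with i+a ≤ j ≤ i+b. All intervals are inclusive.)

False

Check ((ready | done) | !send) at every j in [4,11]:
  j=4: true
  j=5: true
  j=6: true
  j=7: true
  j=8: true
  j=9: true
  j=10: true
  j=11: false
Fails at j=11 → formula fails.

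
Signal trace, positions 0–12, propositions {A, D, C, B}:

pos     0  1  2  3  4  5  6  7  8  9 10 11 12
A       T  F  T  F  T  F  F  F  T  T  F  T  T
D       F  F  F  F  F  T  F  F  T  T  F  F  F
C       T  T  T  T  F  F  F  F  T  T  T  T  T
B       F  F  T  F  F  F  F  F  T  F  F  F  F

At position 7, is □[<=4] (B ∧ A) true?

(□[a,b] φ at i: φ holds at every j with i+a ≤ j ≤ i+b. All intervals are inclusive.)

False

Check (B ∧ A) at every j in [7,11]:
  j=7: false
  j=8: true
  j=9: false
  j=10: false
  j=11: false
Fails at j=7 → formula fails.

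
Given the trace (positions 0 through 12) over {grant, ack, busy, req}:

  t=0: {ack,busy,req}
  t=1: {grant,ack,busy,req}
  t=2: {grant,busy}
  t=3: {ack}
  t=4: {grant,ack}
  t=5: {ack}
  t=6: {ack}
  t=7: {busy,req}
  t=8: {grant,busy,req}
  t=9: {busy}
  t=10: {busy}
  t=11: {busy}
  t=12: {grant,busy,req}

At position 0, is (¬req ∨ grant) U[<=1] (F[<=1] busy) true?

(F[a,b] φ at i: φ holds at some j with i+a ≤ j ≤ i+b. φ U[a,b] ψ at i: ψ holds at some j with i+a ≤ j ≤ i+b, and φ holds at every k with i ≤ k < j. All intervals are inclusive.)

Yes

Need some j in [0,1] with F[<=1] busy, and (¬req ∨ grant) at every k in [0,j-1].
  j=0: F[<=1] busy holds; no prefix to check → satisfied.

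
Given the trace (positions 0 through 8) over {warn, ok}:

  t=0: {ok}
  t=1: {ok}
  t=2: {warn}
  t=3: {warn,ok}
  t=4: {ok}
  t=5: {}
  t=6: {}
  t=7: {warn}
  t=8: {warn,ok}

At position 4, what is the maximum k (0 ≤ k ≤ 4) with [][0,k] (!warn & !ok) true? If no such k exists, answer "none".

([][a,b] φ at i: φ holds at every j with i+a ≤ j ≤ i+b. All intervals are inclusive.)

(!warn & !ok) must hold from j=4 onward; find where it first fails.
  j=4: fails → no k works.

none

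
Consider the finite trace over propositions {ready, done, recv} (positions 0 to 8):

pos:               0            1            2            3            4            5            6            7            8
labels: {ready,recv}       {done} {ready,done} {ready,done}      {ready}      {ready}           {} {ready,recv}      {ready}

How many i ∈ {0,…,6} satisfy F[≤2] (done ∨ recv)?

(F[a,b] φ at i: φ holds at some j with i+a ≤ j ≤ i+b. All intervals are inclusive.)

Evaluate at each i in [0,6]:
  i=0: ✓ (witness j=0)
  i=1: ✓ (witness j=1)
  i=2: ✓ (witness j=2)
  i=3: ✓ (witness j=3)
  i=4: ✗ (none in [4,6])
  i=5: ✓ (witness j=7)
  i=6: ✓ (witness j=7)
Positions where it holds: {0, 1, 2, 3, 5, 6} → 6.

6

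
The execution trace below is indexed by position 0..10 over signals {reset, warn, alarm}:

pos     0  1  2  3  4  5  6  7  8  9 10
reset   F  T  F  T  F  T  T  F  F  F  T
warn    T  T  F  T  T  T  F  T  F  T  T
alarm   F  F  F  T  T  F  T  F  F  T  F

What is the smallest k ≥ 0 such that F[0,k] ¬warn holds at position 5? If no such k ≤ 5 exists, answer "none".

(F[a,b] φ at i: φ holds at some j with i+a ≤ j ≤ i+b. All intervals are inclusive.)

Scan j = 5,6,… for ¬warn:
  j=5: fails
  j=6: holds
First hit at j=6, so smallest k = 6-5 = 1.

1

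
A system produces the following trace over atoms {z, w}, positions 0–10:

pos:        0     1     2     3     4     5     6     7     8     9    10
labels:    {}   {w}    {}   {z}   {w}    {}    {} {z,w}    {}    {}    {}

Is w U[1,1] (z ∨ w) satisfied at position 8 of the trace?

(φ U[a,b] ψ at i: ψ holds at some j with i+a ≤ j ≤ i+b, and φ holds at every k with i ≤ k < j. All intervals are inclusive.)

Need some j in [9,9] with (z ∨ w), and w at every k in [8,j-1].
  j=9: (z ∨ w) false.
No j in the window works → until fails.

False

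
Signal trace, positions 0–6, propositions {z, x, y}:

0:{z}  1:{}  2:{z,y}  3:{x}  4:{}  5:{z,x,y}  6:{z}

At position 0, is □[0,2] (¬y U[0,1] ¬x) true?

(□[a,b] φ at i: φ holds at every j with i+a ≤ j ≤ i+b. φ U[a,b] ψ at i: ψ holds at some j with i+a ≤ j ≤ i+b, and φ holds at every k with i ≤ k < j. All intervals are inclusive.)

Check (¬y U[0,1] ¬x) at every j in [0,2]:
  j=0: holds
  j=1: holds
  j=2: holds
All positions satisfy it → formula holds.

Yes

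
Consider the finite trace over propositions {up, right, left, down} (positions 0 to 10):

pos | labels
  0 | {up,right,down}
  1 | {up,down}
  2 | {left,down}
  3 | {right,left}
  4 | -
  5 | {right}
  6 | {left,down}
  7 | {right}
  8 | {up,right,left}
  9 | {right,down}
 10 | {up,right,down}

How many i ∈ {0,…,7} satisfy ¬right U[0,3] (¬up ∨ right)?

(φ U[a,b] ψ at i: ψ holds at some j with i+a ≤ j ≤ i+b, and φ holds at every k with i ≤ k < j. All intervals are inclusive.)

8

Evaluate at each i in [0,7]:
  i=0: ✓ (rhs at j=0)
  i=1: ✓ (rhs at j=2; lhs holds on [1,1])
  i=2: ✓ (rhs at j=2)
  i=3: ✓ (rhs at j=3)
  i=4: ✓ (rhs at j=4)
  i=5: ✓ (rhs at j=5)
  i=6: ✓ (rhs at j=6)
  i=7: ✓ (rhs at j=7)
Positions where it holds: {0, 1, 2, 3, 4, 5, 6, 7} → 8.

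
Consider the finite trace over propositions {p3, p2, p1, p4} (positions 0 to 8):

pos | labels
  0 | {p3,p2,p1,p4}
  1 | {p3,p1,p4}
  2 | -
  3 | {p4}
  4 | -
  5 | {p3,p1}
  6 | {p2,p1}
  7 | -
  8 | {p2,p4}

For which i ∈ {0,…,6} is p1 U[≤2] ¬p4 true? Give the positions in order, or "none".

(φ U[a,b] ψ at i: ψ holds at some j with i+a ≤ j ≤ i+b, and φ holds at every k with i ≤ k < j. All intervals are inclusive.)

Evaluate at each i in [0,6]:
  i=0: ✓ (rhs at j=2; lhs holds on [0,1])
  i=1: ✓ (rhs at j=2; lhs holds on [1,1])
  i=2: ✓ (rhs at j=2)
  i=3: ✗ (lhs fails at k=3 before rhs at j=4)
  i=4: ✓ (rhs at j=4)
  i=5: ✓ (rhs at j=5)
  i=6: ✓ (rhs at j=6)

0, 1, 2, 4, 5, 6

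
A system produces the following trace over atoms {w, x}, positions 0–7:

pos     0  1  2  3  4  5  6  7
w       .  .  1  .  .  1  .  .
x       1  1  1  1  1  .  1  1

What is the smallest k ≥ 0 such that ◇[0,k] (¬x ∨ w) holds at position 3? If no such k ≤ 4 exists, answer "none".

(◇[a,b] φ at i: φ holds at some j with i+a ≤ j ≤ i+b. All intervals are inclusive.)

Scan j = 3,4,… for (¬x ∨ w):
  j=3: fails
  j=4: fails
  j=5: holds
First hit at j=5, so smallest k = 5-3 = 2.

2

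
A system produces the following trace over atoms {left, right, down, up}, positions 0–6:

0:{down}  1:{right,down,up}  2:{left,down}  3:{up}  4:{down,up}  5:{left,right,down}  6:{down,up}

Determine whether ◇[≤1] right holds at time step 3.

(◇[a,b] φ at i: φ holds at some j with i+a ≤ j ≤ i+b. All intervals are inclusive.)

Check right at each j in [3,4]:
  j=3: false
  j=4: false
No position in the window satisfies it → formula fails.

Does not hold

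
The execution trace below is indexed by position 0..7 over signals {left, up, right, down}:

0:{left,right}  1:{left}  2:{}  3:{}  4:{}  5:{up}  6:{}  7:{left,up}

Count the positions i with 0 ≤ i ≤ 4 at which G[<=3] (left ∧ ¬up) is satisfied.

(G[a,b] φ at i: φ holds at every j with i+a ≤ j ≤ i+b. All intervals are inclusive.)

Evaluate at each i in [0,4]:
  i=0: ✗ (fails at j=2)
  i=1: ✗ (fails at j=2)
  i=2: ✗ (fails at j=2)
  i=3: ✗ (fails at j=3)
  i=4: ✗ (fails at j=4)
Positions where it holds: {} → 0.

0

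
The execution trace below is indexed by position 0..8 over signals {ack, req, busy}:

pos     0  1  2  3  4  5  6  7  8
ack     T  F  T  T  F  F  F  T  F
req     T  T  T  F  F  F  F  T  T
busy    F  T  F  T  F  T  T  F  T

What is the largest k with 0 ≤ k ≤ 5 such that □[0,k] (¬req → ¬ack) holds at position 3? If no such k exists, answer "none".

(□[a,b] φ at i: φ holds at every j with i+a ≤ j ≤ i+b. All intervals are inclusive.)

none

(¬req → ¬ack) must hold from j=3 onward; find where it first fails.
  j=3: fails → no k works.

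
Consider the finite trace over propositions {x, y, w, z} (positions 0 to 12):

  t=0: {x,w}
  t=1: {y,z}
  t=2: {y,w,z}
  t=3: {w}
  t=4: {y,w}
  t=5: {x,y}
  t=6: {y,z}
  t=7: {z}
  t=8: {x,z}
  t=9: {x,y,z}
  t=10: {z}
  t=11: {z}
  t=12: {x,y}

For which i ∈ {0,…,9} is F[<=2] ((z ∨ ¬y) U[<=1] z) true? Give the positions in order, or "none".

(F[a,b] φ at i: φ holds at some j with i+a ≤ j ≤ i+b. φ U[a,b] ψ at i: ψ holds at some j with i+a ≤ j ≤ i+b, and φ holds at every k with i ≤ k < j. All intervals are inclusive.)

Evaluate at each i in [0,9]:
  i=0: ✓ (witness j=0)
  i=1: ✓ (witness j=1)
  i=2: ✓ (witness j=2)
  i=3: ✗ (none in [3,5])
  i=4: ✓ (witness j=6)
  i=5: ✓ (witness j=6)
  i=6: ✓ (witness j=6)
  i=7: ✓ (witness j=7)
  i=8: ✓ (witness j=8)
  i=9: ✓ (witness j=9)

0, 1, 2, 4, 5, 6, 7, 8, 9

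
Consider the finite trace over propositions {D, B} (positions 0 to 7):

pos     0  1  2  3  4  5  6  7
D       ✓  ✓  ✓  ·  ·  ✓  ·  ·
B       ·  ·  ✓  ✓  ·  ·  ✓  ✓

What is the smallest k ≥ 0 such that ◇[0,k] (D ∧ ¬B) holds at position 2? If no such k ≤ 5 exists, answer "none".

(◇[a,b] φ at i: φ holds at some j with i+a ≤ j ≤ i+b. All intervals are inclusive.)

Scan j = 2,3,… for (D ∧ ¬B):
  j=2: fails
  j=3: fails
  j=4: fails
  j=5: holds
First hit at j=5, so smallest k = 5-2 = 3.

3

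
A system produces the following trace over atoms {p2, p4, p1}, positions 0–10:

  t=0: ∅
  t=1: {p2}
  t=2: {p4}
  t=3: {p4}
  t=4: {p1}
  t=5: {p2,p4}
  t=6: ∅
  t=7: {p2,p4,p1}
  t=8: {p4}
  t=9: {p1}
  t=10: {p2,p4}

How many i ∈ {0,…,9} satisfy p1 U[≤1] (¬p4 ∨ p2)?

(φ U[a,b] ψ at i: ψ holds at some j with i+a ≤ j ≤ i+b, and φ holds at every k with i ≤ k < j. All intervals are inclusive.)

7

Evaluate at each i in [0,9]:
  i=0: ✓ (rhs at j=0)
  i=1: ✓ (rhs at j=1)
  i=2: ✗ (no rhs in [2,3])
  i=3: ✗ (lhs fails at k=3 before rhs at j=4)
  i=4: ✓ (rhs at j=4)
  i=5: ✓ (rhs at j=5)
  i=6: ✓ (rhs at j=6)
  i=7: ✓ (rhs at j=7)
  i=8: ✗ (lhs fails at k=8 before rhs at j=9)
  i=9: ✓ (rhs at j=9)
Positions where it holds: {0, 1, 4, 5, 6, 7, 9} → 7.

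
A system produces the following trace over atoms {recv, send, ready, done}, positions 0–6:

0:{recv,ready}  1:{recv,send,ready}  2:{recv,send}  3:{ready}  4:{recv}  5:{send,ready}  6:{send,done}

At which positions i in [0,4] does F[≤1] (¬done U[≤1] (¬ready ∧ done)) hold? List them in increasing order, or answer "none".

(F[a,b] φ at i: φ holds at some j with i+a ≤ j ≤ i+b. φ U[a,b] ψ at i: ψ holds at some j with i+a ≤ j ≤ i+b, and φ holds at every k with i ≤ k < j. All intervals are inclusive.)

4

Evaluate at each i in [0,4]:
  i=0: ✗ (none in [0,1])
  i=1: ✗ (none in [1,2])
  i=2: ✗ (none in [2,3])
  i=3: ✗ (none in [3,4])
  i=4: ✓ (witness j=5)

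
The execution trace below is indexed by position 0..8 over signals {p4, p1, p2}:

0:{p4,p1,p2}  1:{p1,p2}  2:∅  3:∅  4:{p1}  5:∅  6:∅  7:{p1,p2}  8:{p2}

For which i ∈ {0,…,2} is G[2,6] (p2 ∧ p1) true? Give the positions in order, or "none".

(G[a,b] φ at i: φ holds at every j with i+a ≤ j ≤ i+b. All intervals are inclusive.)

Evaluate at each i in [0,2]:
  i=0: ✗ (fails at j=2)
  i=1: ✗ (fails at j=3)
  i=2: ✗ (fails at j=4)

none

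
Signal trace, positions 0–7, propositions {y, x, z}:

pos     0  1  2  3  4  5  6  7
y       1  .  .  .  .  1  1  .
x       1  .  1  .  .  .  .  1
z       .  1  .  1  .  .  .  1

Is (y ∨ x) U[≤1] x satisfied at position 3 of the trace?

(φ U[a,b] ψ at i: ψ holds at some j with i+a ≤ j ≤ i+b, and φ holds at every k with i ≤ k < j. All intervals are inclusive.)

No

Need some j in [3,4] with x, and (y ∨ x) at every k in [3,j-1].
  j=3: x false.
  j=4: x false.
No j in the window works → until fails.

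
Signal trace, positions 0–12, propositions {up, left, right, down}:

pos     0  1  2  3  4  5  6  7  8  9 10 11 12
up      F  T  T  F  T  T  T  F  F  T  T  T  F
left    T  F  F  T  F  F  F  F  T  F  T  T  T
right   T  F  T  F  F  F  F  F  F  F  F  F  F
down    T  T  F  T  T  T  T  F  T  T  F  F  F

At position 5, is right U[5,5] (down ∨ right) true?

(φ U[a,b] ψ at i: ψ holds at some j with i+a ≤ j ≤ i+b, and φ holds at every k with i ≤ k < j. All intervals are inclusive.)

False

Need some j in [10,10] with (down ∨ right), and right at every k in [5,j-1].
  j=10: (down ∨ right) false.
No j in the window works → until fails.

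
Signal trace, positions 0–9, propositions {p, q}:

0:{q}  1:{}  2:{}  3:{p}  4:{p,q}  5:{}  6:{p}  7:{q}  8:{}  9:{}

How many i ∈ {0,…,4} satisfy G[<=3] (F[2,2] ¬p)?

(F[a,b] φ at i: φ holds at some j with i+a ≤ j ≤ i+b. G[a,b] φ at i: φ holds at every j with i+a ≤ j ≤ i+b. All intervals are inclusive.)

Evaluate at each i in [0,4]:
  i=0: ✗ (fails at j=1)
  i=1: ✗ (fails at j=1)
  i=2: ✗ (fails at j=2)
  i=3: ✗ (fails at j=4)
  i=4: ✗ (fails at j=4)
Positions where it holds: {} → 0.

0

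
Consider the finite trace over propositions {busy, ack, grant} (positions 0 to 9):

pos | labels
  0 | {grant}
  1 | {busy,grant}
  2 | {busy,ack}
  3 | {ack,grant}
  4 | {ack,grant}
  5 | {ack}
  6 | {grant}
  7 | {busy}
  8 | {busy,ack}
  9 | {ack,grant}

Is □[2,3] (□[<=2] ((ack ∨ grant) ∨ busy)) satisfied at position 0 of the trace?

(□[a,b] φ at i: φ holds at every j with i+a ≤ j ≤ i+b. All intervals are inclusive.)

Check □[<=2] ((ack ∨ grant) ∨ busy) at every j in [2,3]:
  j=2: holds on [2,4]
  j=3: holds on [3,5]
All positions satisfy it → formula holds.

Yes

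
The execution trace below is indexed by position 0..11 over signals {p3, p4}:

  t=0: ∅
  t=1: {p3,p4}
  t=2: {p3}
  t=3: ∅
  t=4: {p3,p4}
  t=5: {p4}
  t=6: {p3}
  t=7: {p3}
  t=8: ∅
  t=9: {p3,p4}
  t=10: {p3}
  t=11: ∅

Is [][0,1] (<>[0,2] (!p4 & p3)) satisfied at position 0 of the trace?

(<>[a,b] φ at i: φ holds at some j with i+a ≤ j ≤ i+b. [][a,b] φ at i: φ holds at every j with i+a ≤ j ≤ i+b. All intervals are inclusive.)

Check <>[0,2] (!p4 & p3) at every j in [0,1]:
  j=0: holds (witness at 2)
  j=1: holds (witness at 2)
All positions satisfy it → formula holds.

Holds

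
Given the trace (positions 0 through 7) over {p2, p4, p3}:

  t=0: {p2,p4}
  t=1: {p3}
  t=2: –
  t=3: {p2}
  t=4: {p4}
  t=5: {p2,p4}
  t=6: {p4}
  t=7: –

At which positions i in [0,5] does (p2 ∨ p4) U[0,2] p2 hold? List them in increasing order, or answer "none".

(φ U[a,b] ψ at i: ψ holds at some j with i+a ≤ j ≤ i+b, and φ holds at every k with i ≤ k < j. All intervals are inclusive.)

Evaluate at each i in [0,5]:
  i=0: ✓ (rhs at j=0)
  i=1: ✗ (lhs fails at k=1 before rhs at j=3)
  i=2: ✗ (lhs fails at k=2 before rhs at j=3)
  i=3: ✓ (rhs at j=3)
  i=4: ✓ (rhs at j=5; lhs holds on [4,4])
  i=5: ✓ (rhs at j=5)

0, 3, 4, 5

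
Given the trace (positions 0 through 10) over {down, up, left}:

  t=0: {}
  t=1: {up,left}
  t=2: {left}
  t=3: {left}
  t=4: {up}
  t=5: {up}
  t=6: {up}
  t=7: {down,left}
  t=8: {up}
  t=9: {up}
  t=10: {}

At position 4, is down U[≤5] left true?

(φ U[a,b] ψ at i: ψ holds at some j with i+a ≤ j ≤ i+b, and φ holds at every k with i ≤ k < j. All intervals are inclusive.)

Does not hold

Need some j in [4,9] with left, and down at every k in [4,j-1].
  j=4: left false.
  j=5: left false.
  j=6: left false.
  j=7: left holds, but down fails at k=4 → not this j.
  j=8: left false.
  j=9: left false.
No j in the window works → until fails.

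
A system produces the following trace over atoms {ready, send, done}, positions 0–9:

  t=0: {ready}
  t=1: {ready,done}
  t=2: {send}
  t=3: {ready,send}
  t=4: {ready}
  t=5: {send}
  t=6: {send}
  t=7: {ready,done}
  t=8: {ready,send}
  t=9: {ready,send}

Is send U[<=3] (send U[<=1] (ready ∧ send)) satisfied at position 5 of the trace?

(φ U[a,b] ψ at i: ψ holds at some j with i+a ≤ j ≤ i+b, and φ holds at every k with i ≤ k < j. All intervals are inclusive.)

Does not hold

Need some j in [5,8] with (send U[<=1] (ready ∧ send)), and send at every k in [5,j-1].
  j=5: (send U[<=1] (ready ∧ send)) — fails.
  j=6: (send U[<=1] (ready ∧ send)) — fails.
  j=7: (send U[<=1] (ready ∧ send)) — fails.
  j=8: (send U[<=1] (ready ∧ send)) holds, but send fails at k=7 → not this j.
No j in the window works → until fails.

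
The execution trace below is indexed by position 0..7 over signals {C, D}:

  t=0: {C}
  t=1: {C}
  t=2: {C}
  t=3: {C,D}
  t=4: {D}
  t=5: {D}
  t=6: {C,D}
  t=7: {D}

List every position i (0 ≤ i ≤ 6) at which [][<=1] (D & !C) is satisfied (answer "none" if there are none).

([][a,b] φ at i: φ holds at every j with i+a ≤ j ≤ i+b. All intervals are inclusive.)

Evaluate at each i in [0,6]:
  i=0: ✗ (fails at j=0)
  i=1: ✗ (fails at j=1)
  i=2: ✗ (fails at j=2)
  i=3: ✗ (fails at j=3)
  i=4: ✓ (all of [4,5])
  i=5: ✗ (fails at j=6)
  i=6: ✗ (fails at j=6)

4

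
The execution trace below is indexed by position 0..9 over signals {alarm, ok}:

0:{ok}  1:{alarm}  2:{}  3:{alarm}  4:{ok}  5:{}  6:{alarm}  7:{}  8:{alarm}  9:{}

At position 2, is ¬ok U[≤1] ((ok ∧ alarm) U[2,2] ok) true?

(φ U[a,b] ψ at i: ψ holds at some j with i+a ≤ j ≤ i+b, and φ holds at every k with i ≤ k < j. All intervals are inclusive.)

Need some j in [2,3] with ((ok ∧ alarm) U[2,2] ok), and ¬ok at every k in [2,j-1].
  j=2: ((ok ∧ alarm) U[2,2] ok) — fails.
  j=3: ((ok ∧ alarm) U[2,2] ok) — fails.
No j in the window works → until fails.

False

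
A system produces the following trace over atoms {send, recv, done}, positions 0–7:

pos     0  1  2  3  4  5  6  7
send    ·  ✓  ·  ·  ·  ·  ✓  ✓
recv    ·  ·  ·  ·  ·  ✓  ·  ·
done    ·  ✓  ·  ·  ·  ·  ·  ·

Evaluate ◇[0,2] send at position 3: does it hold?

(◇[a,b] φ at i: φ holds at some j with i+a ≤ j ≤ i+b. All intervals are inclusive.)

Check send at each j in [3,5]:
  j=3: false
  j=4: false
  j=5: false
No position in the window satisfies it → formula fails.

No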